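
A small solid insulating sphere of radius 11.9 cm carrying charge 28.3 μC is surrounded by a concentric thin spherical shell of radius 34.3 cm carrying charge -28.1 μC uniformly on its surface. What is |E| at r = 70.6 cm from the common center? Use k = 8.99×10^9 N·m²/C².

|E| = 3.61e3 V/m

Symmetry ⇒ E = E(r) r̂. Gaussian sphere of radius r = 70.6 cm (r > 34.3 cm, enclosing both).
Q_enc = (28.3 μC) + (-28.1 μC) = 2.00e-7 C.
Gauss's law: E·4πr² = Q_enc/ε₀.
E = k|Q_enc|/r² = (8.99×10^9)(2.00×10^-7)/(0.706)² = 3.61e3 N/C.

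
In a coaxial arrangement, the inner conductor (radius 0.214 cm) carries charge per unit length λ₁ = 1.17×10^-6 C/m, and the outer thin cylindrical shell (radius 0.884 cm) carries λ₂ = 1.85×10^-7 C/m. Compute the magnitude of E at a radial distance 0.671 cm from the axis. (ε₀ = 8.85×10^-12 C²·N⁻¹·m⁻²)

|E| ≈ 3.14×10^6 N/C

Choose a coaxial cylinder of radius r = 0.671 cm (arbitrary length L) as the Gaussian surface (between the conductors, 0.214 cm < r < 0.884 cm).
The shell at 0.884 cm lies outside the Gaussian surface, so λ_enc = λ₁ = 1.17×10^-6 C/m.
Applying ∮E·dA = Q_enc/ε₀ with the end caps contributing no flux:
E = |λ_enc|/(2πε₀r) = (1.17e-6)/(2π·8.85×10^-12·0.00671) = 3.14×10^6 N/C.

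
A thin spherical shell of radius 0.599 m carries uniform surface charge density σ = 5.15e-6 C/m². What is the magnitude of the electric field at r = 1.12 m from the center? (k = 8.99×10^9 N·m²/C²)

1.66×10^5 N/C

Take a concentric spherical Gaussian surface of radius r = 1.12 m (r > 0.599 m).
The entire shell is enclosed: Q_enc = σ·4πR² = (5.15×10^-6)·4π·(0.599)² = 2.322×10^-5 C.
Since E is radial and uniform over the Gaussian sphere, Φ = E·4πr² = Q_enc/ε₀.
E = k|Q_enc|/r² = (8.99×10^9)(2.322e-5)/(1.12)² = 1.66×10^5 N/C.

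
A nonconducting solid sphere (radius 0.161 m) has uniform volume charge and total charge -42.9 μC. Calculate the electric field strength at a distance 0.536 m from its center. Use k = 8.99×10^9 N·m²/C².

|E| = 1.34e6 N/C

By spherical symmetry E is radial; choose a Gaussian sphere of radius r = 0.536 m (r > R, so the entire charge is enclosed).
Q_enc = -42.9 μC = -4.29e-5 C.
By Gauss's law, ∮E·dA = E·4πr² = Q_enc/ε₀.
E = k|Q_enc|/r² = (8.99×10^9)(4.29×10^-5)/(0.536)² = 1.34×10^6 N/C.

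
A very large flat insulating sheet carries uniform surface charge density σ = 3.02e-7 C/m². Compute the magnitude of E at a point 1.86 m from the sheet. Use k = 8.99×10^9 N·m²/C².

Choose a cylindrical pillbox piercing the sheet, end faces (area A) parallel to it.
Flux Φ = 2EA and Q_enc = σA, so 2EA = σA/ε₀ ⇒ E = |σ|/(2ε₀), independent of distance.
E = 2πk|σ| = 2π(8.99×10^9)(3.02e-7) = 1.71e4 N/C.

1.71e4 N/C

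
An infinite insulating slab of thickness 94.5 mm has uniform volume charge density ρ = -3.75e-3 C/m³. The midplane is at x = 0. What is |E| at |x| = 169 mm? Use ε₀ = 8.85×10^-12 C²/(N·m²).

E = 2.00×10^7 N/C

The point |x| = 169 mm lies outside the slab (half-thickness 0.04725 m). A symmetric pillbox spanning the full slab encloses Q_enc = ρ·d·A.
Flux = 2EA ⇒ E = |ρ|d/(2ε₀), independent of distance outside.
E = (3.75×10^-3)(0.0945)/(2·8.85×10^-12) = 2.00×10^7 N/C.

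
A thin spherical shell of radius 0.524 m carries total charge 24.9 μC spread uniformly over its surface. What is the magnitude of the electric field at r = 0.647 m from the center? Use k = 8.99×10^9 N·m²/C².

By spherical symmetry E is radial; choose a Gaussian sphere of radius r = 0.647 m (r > 0.524 m).
The entire shell is enclosed: Q_enc = 2.49×10^-5 C.
By Gauss's law, ∮E·dA = E·4πr² = Q_enc/ε₀.
E = k|Q_enc|/r² = (8.99×10^9)(2.49×10^-5)/(0.647)² = 5.35e5 N/C.

E ≈ 5.35×10^5 N/C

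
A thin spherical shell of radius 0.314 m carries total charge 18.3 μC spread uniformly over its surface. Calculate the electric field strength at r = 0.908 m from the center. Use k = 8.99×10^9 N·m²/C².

|E| = 2.00×10^5 V/m

By spherical symmetry E is radial; choose a Gaussian sphere of radius r = 0.908 m (r > 0.314 m).
The entire shell is enclosed: Q_enc = 1.83e-5 C.
Applying ∮E·dA = Q_enc/ε₀ with Φ = E(4πr²):
E = k|Q_enc|/r² = (8.99×10^9)(1.83×10^-5)/(0.908)² = 2.00×10^5 N/C.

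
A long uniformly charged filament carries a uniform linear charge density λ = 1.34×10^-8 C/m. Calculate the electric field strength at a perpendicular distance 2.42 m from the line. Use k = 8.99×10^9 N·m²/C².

99.6 N/C

Choose a coaxial cylinder of radius r = 2.42 m (arbitrary length L) as the Gaussian surface.
Q_enc = λL, so λ_enc = 1.34e-8 C/m.
By Gauss's law (flux through the curved wall only), E·2πrL = λ_enc L/ε₀.
E = 2k|λ_enc|/r = 2(8.99×10^9)(1.34×10^-8)/(2.42) = 99.6 N/C.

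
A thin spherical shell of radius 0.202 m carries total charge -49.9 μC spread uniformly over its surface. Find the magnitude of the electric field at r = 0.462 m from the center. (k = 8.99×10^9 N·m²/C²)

E ≈ 2.10e6 V/m

Use a concentric Gaussian sphere at r = 0.462 m (r > 0.202 m).
The entire shell is enclosed: Q_enc = -4.99×10^-5 C.
Gauss's law: E·4πr² = Q_enc/ε₀.
E = k|Q_enc|/r² = (8.99×10^9)(4.99×10^-5)/(0.462)² = 2.10×10^6 N/C.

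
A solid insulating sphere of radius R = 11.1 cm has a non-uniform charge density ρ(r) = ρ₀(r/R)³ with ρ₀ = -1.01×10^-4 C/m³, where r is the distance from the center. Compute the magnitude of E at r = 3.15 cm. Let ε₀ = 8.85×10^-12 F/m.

E = 1.37×10^3 V/m

By spherical symmetry E is radial; choose a Gaussian sphere of radius r = 3.15 cm (r < R).
Integrate the density: Q_enc = 4π ∫₀^r ρ₀(r'/R)^3 r'² dr' = 4πρ₀ r^6/(6·R³) = -1.511×10^-10 C.
Since E is radial and uniform over the Gaussian sphere, Φ = E·4πr² = Q_enc/ε₀.
E = |Q_enc|/(4πε₀r²) = (1.511×10^-10)/(4π·8.85×10^-12·(0.0315)²) = 1.37e3 N/C.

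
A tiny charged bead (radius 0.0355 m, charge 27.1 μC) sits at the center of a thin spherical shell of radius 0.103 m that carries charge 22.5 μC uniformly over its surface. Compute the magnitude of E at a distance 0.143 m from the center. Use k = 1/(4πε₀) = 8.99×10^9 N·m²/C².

Take a concentric spherical Gaussian surface of radius r = 0.143 m (r > 0.103 m, enclosing both).
Q_enc = (27.1 μC) + (22.5 μC) = 4.96e-5 C.
Since E is radial and uniform over the Gaussian sphere, Φ = E·4πr² = Q_enc/ε₀.
E = k|Q_enc|/r² = (8.99×10^9)(4.96×10^-5)/(0.143)² = 2.18e7 N/C.

2.18×10^7 V/m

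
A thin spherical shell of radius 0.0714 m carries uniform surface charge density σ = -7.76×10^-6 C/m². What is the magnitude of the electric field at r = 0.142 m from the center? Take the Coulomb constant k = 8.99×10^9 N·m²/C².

2.22×10^5 N/C

Use a concentric Gaussian sphere at r = 0.142 m (r > 0.0714 m).
The entire shell is enclosed: Q_enc = σ·4πR² = (-7.76×10^-6)·4π·(0.0714)² = -4.971×10^-7 C.
Gauss's law: E·4πr² = Q_enc/ε₀.
E = k|Q_enc|/r² = (8.99×10^9)(4.971×10^-7)/(0.142)² = 2.22×10^5 N/C.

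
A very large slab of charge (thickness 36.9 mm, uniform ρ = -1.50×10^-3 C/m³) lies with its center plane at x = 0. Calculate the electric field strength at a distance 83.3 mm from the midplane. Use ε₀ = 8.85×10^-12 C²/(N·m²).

|E| ≈ 3.13×10^6 N/C

The point |x| = 83.3 mm lies outside the slab (half-thickness 0.01845 m). A symmetric pillbox spanning the full slab encloses Q_enc = ρ·d·A.
Flux = 2EA ⇒ E = |ρ|d/(2ε₀), independent of distance outside.
E = (1.50e-3)(0.0369)/(2·8.85×10^-12) = 3.13×10^6 N/C.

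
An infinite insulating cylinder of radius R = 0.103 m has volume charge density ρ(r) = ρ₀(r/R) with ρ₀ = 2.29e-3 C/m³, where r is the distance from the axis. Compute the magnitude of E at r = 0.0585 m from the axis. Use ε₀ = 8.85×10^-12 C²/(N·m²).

E = 2.87e6 V/m

Choose a coaxial cylinder of radius r = 0.0585 m (arbitrary length L) as the Gaussian surface (r < R).
λ_enc = ∫₀^r ρ(r')·2πr' dr' = (2πρ₀/R)·r^3/3 = 9.322×10^-6 C/m.
Applying ∮E·dA = Q_enc/ε₀ with the end caps contributing no flux:
E = |λ_enc|/(2πε₀r) = (9.322e-6)/(2π·8.85×10^-12·0.0585) = 2.87×10^6 N/C.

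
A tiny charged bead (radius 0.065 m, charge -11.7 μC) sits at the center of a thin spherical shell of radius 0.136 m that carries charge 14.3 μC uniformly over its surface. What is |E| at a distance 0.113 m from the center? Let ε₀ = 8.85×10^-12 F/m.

By spherical symmetry E is radial; choose a Gaussian sphere of radius r = 0.113 m (between the bodies, 0.065 m < r < 0.136 m).
Only the inner charge is enclosed; the outer shell contributes nothing inside itself. Q_enc = -11.7 μC = -1.17×10^-5 C.
Since E is radial and uniform over the Gaussian sphere, Φ = E·4πr² = Q_enc/ε₀.
E = |Q_enc|/(4πε₀r²) = (1.17e-5)/(4π·8.85×10^-12·(0.113)²) = 8.24×10^6 N/C.

|E| ≈ 8.24×10^6 N/C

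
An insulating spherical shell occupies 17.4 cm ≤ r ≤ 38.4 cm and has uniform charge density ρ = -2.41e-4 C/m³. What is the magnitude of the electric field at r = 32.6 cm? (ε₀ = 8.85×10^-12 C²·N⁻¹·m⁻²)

E ≈ 2.51e6 N/C

By spherical symmetry E is radial; choose a Gaussian sphere of radius r = 32.6 cm (within the shell material, 17.4 cm < r < 38.4 cm).
Enclosed charge is the volume from a to r: Q_enc = (4π/3)ρ(r³ − a³) = -2.966×10^-5 C.
Gauss's law: E·4πr² = Q_enc/ε₀.
E = |Q_enc|/(4πε₀r²) = (2.966×10^-5)/(4π·8.85×10^-12·(0.326)²) = 2.51×10^6 N/C.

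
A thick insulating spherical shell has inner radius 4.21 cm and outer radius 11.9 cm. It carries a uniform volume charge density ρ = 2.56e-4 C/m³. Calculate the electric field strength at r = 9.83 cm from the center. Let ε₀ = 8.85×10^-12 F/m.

8.73e5 V/m

Take a concentric spherical Gaussian surface of radius r = 9.83 cm (within the shell material, 4.21 cm < r < 11.9 cm).
Enclosed charge is the volume from a to r: Q_enc = (4π/3)ρ(r³ − a³) = 9.386×10^-7 C.
By Gauss's law, ∮E·dA = E·4πr² = Q_enc/ε₀.
E = |Q_enc|/(4πε₀r²) = (9.386×10^-7)/(4π·8.85×10^-12·(0.0983)²) = 8.73×10^5 N/C.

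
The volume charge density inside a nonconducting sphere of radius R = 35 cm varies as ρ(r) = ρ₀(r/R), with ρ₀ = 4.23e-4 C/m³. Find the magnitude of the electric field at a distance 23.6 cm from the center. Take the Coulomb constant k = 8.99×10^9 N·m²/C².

|E| = 1.90×10^6 N/C

Use a concentric Gaussian sphere at r = 23.6 cm (r < R).
Integrate the density: Q_enc = 4π ∫₀^r ρ₀(r'/R)^1 r'² dr' = 4πρ₀ r^4/(4·R) = 1.178e-5 C.
Since E is radial and uniform over the Gaussian sphere, Φ = E·4πr² = Q_enc/ε₀.
E = k|Q_enc|/r² = (8.99×10^9)(1.178e-5)/(0.236)² = 1.90e6 N/C.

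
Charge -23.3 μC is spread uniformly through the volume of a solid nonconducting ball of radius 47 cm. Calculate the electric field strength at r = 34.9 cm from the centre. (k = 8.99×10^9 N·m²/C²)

Use a concentric Gaussian sphere at r = 34.9 cm (r < R).
Only the charge within r is enclosed: Q_enc = Q·(r/R)³ = (-23.3 μC)·(34.9 cm/47 cm)³ = -9.54×10^-6 C.
Gauss's law: E·4πr² = Q_enc/ε₀.
E = k|Q_enc|/r² = (8.99×10^9)(9.54×10^-6)/(0.349)² = 7.04×10^5 N/C.

|E| = 7.04e5 N/C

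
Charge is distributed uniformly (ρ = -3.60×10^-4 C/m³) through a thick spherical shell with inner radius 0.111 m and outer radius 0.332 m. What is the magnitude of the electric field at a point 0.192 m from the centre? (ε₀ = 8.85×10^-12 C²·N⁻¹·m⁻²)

E ≈ 2.10e6 N/C

Use a concentric Gaussian sphere at r = 0.192 m (within the shell material, 0.111 m < r < 0.332 m).
Enclosed charge is the volume from a to r: Q_enc = (4π/3)ρ(r³ − a³) = -8.611×10^-6 C.
Applying ∮E·dA = Q_enc/ε₀ with Φ = E(4πr²):
E = |Q_enc|/(4πε₀r²) = (8.611×10^-6)/(4π·8.85×10^-12·(0.192)²) = 2.10e6 N/C.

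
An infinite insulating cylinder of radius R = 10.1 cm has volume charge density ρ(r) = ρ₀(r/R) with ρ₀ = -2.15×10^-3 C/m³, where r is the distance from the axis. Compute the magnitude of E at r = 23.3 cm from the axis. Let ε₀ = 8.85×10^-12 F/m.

Take a coaxial cylindrical Gaussian surface of radius r = 23.3 cm and length L (r > R, full charge per length enclosed).
λ_enc = 2π ∫₀^R ρ₀(r'/R)^1 r' dr' = 2πρ₀R²/3 = -4.593×10^-5 C/m.
Gauss's law: E·2πrL = λ_enc L/ε₀.
E = |λ_enc|/(2πε₀r) = (4.593×10^-5)/(2π·8.85×10^-12·0.233) = 3.55e6 N/C.

|E| = 3.55e6 N/C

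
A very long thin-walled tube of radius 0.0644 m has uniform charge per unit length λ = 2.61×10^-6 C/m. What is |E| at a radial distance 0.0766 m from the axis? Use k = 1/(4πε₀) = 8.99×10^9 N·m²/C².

Coaxial Gaussian cylinder, radius r = 0.0766 m, length L (r > 0.0644 m).
The full line charge is enclosed: λ_enc = 2.61×10^-6 C/m.
By Gauss's law (flux through the curved wall only), E·2πrL = λ_enc L/ε₀.
E = 2k|λ_enc|/r = 2(8.99×10^9)(2.61e-6)/(0.0766) = 6.13e5 N/C.

|E| ≈ 6.13×10^5 V/m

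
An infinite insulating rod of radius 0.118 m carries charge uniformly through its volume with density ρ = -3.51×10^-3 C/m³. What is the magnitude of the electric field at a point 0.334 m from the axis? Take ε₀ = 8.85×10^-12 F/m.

Choose a coaxial cylinder of radius r = 0.334 m (arbitrary length L) as the Gaussian surface (r > 0.118 m, full cross-section enclosed).
λ_enc = ρ·πR² = (-3.51×10^-3)π(0.118)² = -1.535×10^-4 C/m.
Gauss's law: E·2πrL = λ_enc L/ε₀.
E = |λ_enc|/(2πε₀r) = (1.535×10^-4)/(2π·8.85×10^-12·0.334) = 8.27×10^6 N/C.

|E| ≈ 8.27e6 N/C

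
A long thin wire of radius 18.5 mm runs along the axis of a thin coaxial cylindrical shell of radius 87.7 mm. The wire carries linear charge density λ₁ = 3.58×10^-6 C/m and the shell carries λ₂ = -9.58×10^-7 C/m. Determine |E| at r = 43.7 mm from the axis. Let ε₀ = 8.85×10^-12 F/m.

|E| ≈ 1.47e6 N/C

Coaxial Gaussian cylinder, radius r = 43.7 mm, length L (between the conductors, 18.5 mm < r < 87.7 mm).
The shell at 87.7 mm lies outside the Gaussian surface, so λ_enc = λ₁ = 3.58×10^-6 C/m.
Since E is radial and uniform over the curved surface, Φ = E·2πrL = Q_enc/ε₀ = λ_enc L/ε₀.
E = |λ_enc|/(2πε₀r) = (3.58e-6)/(2π·8.85×10^-12·0.0437) = 1.47×10^6 N/C.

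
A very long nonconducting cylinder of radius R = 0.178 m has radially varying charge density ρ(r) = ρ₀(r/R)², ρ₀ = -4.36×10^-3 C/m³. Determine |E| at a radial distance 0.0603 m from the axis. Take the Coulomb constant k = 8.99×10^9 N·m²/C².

Coaxial Gaussian cylinder, radius r = 0.0603 m, length L (r < R).
Integrating ρ over the cross-section to radius r: λ_enc = (2πρ₀/R²) ∫₀^r r'^3 dr' = 2πρ₀ r^4/(4·R²) = -2.858×10^-6 C/m.
Gauss's law: E·2πrL = λ_enc L/ε₀.
E = 2k|λ_enc|/r = 2(8.99×10^9)(2.858e-6)/(0.0603) = 8.52×10^5 N/C.

8.52×10^5 N/C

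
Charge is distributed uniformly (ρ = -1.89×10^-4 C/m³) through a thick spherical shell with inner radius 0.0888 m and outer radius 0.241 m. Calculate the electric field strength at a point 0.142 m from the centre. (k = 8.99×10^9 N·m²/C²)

By spherical symmetry E is radial; choose a Gaussian sphere of radius r = 0.142 m (within the shell material, 0.0888 m < r < 0.241 m).
Enclosed charge is the volume from a to r: Q_enc = (4π/3)ρ(r³ − a³) = -1.712×10^-6 C.
Applying ∮E·dA = Q_enc/ε₀ with Φ = E(4πr²):
E = k|Q_enc|/r² = (8.99×10^9)(1.712×10^-6)/(0.142)² = 7.63×10^5 N/C.

|E| ≈ 7.63×10^5 N/C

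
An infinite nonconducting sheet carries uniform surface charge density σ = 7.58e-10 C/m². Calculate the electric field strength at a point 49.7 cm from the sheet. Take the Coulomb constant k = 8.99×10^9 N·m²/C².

E = 42.8 V/m

The symmetry is planar: E is normal to the sheet and the same magnitude on both sides. Take a pillbox straddling the sheet with end-cap area A.
Only the two end caps contribute flux: Φ = 2EA. With Q_enc = σA, Gauss's law gives E = |σ|/(2ε₀).
E = 2πk|σ| = 2π(8.99×10^9)(7.58e-10) = 42.8 N/C.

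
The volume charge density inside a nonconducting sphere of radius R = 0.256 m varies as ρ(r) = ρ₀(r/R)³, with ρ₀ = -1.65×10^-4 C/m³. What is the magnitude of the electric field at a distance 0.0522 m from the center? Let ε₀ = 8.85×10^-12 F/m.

By spherical symmetry E is radial; choose a Gaussian sphere of radius r = 0.0522 m (r < R).
Integrate the density: Q_enc = 4π ∫₀^r ρ₀(r'/R)^3 r'² dr' = 4πρ₀ r^6/(6·R³) = -4.167e-10 C.
Gauss's law: E·4πr² = Q_enc/ε₀.
E = |Q_enc|/(4πε₀r²) = (4.167×10^-10)/(4π·8.85×10^-12·(0.0522)²) = 1.38×10^3 N/C.

1.38e3 N/C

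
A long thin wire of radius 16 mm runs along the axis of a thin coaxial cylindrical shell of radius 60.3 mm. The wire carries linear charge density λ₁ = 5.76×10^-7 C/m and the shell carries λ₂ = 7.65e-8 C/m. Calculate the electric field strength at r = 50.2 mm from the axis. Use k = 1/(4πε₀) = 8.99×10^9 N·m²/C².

E ≈ 2.06×10^5 N/C

Choose a coaxial cylinder of radius r = 50.2 mm (arbitrary length L) as the Gaussian surface (between the conductors, 16 mm < r < 60.3 mm).
The shell at 60.3 mm lies outside the Gaussian surface, so λ_enc = λ₁ = 5.76×10^-7 C/m.
By Gauss's law (flux through the curved wall only), E·2πrL = λ_enc L/ε₀.
E = 2k|λ_enc|/r = 2(8.99×10^9)(5.76×10^-7)/(0.0502) = 2.06×10^5 N/C.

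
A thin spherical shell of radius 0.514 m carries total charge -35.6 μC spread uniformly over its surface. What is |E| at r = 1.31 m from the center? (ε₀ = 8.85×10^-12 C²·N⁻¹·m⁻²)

Take a concentric spherical Gaussian surface of radius r = 1.31 m (r > 0.514 m).
The entire shell is enclosed: Q_enc = -3.56×10^-5 C.
Gauss's law: E·4πr² = Q_enc/ε₀.
E = |Q_enc|/(4πε₀r²) = (3.56e-5)/(4π·8.85×10^-12·(1.31)²) = 1.87×10^5 N/C.

|E| = 1.87×10^5 N/C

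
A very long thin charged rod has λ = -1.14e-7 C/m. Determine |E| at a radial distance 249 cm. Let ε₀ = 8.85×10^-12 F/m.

|E| = 823 V/m

By cylindrical symmetry E is radial; use a coaxial Gaussian cylinder of radius 249 cm and length L.
Q_enc = λL, so λ_enc = -1.14×10^-7 C/m.
Gauss's law: E·2πrL = λ_enc L/ε₀.
E = |λ_enc|/(2πε₀r) = (1.14×10^-7)/(2π·8.85×10^-12·2.49) = 823 N/C.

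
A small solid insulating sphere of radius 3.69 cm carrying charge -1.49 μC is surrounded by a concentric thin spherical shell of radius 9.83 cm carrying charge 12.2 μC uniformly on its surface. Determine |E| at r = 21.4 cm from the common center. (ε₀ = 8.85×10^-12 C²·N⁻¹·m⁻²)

Use a concentric Gaussian sphere at r = 21.4 cm (r > 9.83 cm, enclosing both).
Q_enc = (-1.49 μC) + (12.2 μC) = 1.071×10^-5 C.
Since E is radial and uniform over the Gaussian sphere, Φ = E·4πr² = Q_enc/ε₀.
E = |Q_enc|/(4πε₀r²) = (1.071e-5)/(4π·8.85×10^-12·(0.214)²) = 2.10×10^6 N/C.

2.10e6 N/C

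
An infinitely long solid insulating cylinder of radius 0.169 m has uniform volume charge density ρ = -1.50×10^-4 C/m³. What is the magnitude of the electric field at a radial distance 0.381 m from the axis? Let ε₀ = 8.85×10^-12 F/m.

Choose a coaxial cylinder of radius r = 0.381 m (arbitrary length L) as the Gaussian surface (r > 0.169 m, full cross-section enclosed).
λ_enc = ρ·πR² = (-1.50×10^-4)π(0.169)² = -1.346e-5 C/m.
Gauss's law: E·2πrL = λ_enc L/ε₀.
E = |λ_enc|/(2πε₀r) = (1.346e-5)/(2π·8.85×10^-12·0.381) = 6.35×10^5 N/C.

E = 6.35×10^5 N/C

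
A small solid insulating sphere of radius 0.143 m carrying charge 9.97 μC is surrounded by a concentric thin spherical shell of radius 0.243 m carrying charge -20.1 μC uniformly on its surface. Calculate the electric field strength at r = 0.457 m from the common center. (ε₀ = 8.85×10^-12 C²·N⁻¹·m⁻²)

4.36×10^5 N/C

By spherical symmetry E is radial; choose a Gaussian sphere of radius r = 0.457 m (r > 0.243 m, enclosing both).
Q_enc = (9.97 μC) + (-20.1 μC) = -1.013e-5 C.
By Gauss's law, ∮E·dA = E·4πr² = Q_enc/ε₀.
E = |Q_enc|/(4πε₀r²) = (1.013×10^-5)/(4π·8.85×10^-12·(0.457)²) = 4.36×10^5 N/C.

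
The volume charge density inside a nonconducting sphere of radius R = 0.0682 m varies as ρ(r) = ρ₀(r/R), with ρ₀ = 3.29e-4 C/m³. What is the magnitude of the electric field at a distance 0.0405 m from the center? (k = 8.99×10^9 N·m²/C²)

E ≈ 2.23×10^5 N/C

Use a concentric Gaussian sphere at r = 0.0405 m (r < R).
Q_enc = ∫₀^r ρ(r')·4πr'² dr' = (4πρ₀/R) ∫₀^r r'^3 dr' = 4πρ₀ r^4/(4·R) = 4.077×10^-8 C.
By Gauss's law, ∮E·dA = E·4πr² = Q_enc/ε₀.
E = k|Q_enc|/r² = (8.99×10^9)(4.077×10^-8)/(0.0405)² = 2.23×10^5 N/C.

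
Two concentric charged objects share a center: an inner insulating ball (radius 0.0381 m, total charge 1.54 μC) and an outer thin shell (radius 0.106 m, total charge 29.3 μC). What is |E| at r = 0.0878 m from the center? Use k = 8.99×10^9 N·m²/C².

Symmetry ⇒ E = E(r) r̂. Gaussian sphere of radius r = 0.0878 m (between the bodies, 0.0381 m < r < 0.106 m).
Only the inner charge is enclosed; the outer shell contributes nothing inside itself. Q_enc = 1.54 μC = 1.54×10^-6 C.
Gauss's law: E·4πr² = Q_enc/ε₀.
E = k|Q_enc|/r² = (8.99×10^9)(1.54×10^-6)/(0.0878)² = 1.80×10^6 N/C.

|E| ≈ 1.80×10^6 N/C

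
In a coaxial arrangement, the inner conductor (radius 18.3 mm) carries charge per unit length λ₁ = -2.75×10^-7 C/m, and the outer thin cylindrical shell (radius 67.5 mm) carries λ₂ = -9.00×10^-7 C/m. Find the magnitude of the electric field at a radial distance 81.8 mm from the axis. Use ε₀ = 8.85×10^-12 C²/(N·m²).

Take a coaxial cylindrical Gaussian surface of radius r = 81.8 mm and length L (r > 67.5 mm, enclosing both).
λ_enc = λ₁ + λ₂ = (-2.75e-7) + (-9.00×10^-7) = -1.175×10^-6 C/m.
Gauss's law: E·2πrL = λ_enc L/ε₀.
E = |λ_enc|/(2πε₀r) = (1.175e-6)/(2π·8.85×10^-12·0.0818) = 2.58×10^5 N/C.

|E| = 2.58×10^5 N/C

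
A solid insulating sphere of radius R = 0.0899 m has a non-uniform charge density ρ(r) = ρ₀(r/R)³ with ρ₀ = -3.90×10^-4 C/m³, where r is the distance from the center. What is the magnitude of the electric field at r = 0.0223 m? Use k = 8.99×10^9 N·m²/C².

Symmetry ⇒ E = E(r) r̂. Gaussian sphere of radius r = 0.0223 m (r < R).
Q_enc = ∫₀^r ρ(r')·4πr'² dr' = (4πρ₀/R³) ∫₀^r r'^5 dr' = 4πρ₀ r^6/(6·R³) = -1.383×10^-10 C.
By Gauss's law, ∮E·dA = E·4πr² = Q_enc/ε₀.
E = k|Q_enc|/r² = (8.99×10^9)(1.383×10^-10)/(0.0223)² = 2.50×10^3 N/C.

E = 2.50×10^3 N/C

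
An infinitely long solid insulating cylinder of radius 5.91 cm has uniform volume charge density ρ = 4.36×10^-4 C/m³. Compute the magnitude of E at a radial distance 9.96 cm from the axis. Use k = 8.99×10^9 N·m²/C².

By cylindrical symmetry E is radial; use a coaxial Gaussian cylinder of radius 9.96 cm and length L (r > 5.91 cm, full cross-section enclosed).
λ_enc = ρ·πR² = (4.36×10^-4)π(0.0591)² = 4.784×10^-6 C/m.
Since E is radial and uniform over the curved surface, Φ = E·2πrL = Q_enc/ε₀ = λ_enc L/ε₀.
E = 2k|λ_enc|/r = 2(8.99×10^9)(4.784e-6)/(0.0996) = 8.64×10^5 N/C.

|E| = 8.64×10^5 V/m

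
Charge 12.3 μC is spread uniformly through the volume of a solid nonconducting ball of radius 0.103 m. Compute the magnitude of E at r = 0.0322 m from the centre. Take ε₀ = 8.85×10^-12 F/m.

Use a concentric Gaussian sphere at r = 0.0322 m (r < R).
Only the charge within r is enclosed: Q_enc = Q·(r/R)³ = (12.3 μC)·(0.0322 m/0.103 m)³ = 3.758e-7 C.
By Gauss's law, ∮E·dA = E·4πr² = Q_enc/ε₀.
E = |Q_enc|/(4πε₀r²) = (3.758e-7)/(4π·8.85×10^-12·(0.0322)²) = 3.26×10^6 N/C.

E = 3.26×10^6 V/m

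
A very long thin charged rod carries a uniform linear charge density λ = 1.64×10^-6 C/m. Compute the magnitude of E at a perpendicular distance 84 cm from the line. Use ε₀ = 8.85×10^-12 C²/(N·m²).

3.51e4 N/C

Coaxial Gaussian cylinder, radius r = 84 cm, length L.
Q_enc = λL, so λ_enc = 1.64×10^-6 C/m.
By Gauss's law (flux through the curved wall only), E·2πrL = λ_enc L/ε₀.
E = |λ_enc|/(2πε₀r) = (1.64e-6)/(2π·8.85×10^-12·0.84) = 3.51×10^4 N/C.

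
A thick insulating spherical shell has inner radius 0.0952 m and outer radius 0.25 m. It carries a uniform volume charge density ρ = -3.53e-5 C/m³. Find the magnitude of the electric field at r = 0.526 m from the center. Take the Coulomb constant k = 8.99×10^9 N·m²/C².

Take a concentric spherical Gaussian surface of radius r = 0.526 m (r > 0.25 m, enclosing the whole shell).
Q_enc = ρ·(4π/3)(b³ − a³) = (-3.53e-5)·(4π/3)·((0.25)³ − (0.0952)³) = -2.183×10^-6 C.
By Gauss's law, ∮E·dA = E·4πr² = Q_enc/ε₀.
E = k|Q_enc|/r² = (8.99×10^9)(2.183×10^-6)/(0.526)² = 7.09e4 N/C.

E = 7.09×10^4 N/C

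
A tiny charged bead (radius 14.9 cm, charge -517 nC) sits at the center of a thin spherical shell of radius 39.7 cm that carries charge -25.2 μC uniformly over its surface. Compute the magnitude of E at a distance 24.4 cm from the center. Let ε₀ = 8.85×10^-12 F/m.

E ≈ 7.81e4 V/m

Use a concentric Gaussian sphere at r = 24.4 cm (between the bodies, 14.9 cm < r < 39.7 cm).
Only the inner charge is enclosed; the outer shell contributes nothing inside itself. Q_enc = -517 nC = -5.17e-7 C.
Since E is radial and uniform over the Gaussian sphere, Φ = E·4πr² = Q_enc/ε₀.
E = |Q_enc|/(4πε₀r²) = (5.17×10^-7)/(4π·8.85×10^-12·(0.244)²) = 7.81e4 N/C.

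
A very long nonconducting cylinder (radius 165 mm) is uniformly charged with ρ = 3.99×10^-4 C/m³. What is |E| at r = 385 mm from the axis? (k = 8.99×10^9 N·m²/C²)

By cylindrical symmetry E is radial; use a coaxial Gaussian cylinder of radius 385 mm and length L (r > 165 mm, full cross-section enclosed).
λ_enc = ρ·πR² = (3.99×10^-4)π(0.165)² = 3.413e-5 C/m.
By Gauss's law (flux through the curved wall only), E·2πrL = λ_enc L/ε₀.
E = 2k|λ_enc|/r = 2(8.99×10^9)(3.413×10^-5)/(0.385) = 1.59×10^6 N/C.

|E| ≈ 1.59×10^6 N/C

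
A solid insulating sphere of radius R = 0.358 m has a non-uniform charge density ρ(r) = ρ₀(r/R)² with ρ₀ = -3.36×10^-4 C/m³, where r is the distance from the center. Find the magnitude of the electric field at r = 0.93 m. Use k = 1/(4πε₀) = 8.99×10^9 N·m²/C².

By spherical symmetry E is radial; choose a Gaussian sphere of radius r = 0.93 m (r > R, all charge enclosed).
Q_enc = 4π ∫₀^R ρ₀(r'/R)^2 r'² dr' = 4πρ₀R³/5 = -3.875×10^-5 C.
Since E is radial and uniform over the Gaussian sphere, Φ = E·4πr² = Q_enc/ε₀.
E = k|Q_enc|/r² = (8.99×10^9)(3.875e-5)/(0.93)² = 4.03e5 N/C.

|E| ≈ 4.03e5 V/m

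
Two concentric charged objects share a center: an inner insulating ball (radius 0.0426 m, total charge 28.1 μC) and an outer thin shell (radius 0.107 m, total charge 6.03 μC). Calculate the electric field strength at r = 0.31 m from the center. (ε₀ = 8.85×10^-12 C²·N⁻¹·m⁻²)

|E| = 3.19×10^6 N/C

By spherical symmetry E is radial; choose a Gaussian sphere of radius r = 0.31 m (r > 0.107 m, enclosing both).
Q_enc = (28.1 μC) + (6.03 μC) = 3.413×10^-5 C.
Since E is radial and uniform over the Gaussian sphere, Φ = E·4πr² = Q_enc/ε₀.
E = |Q_enc|/(4πε₀r²) = (3.413×10^-5)/(4π·8.85×10^-12·(0.31)²) = 3.19e6 N/C.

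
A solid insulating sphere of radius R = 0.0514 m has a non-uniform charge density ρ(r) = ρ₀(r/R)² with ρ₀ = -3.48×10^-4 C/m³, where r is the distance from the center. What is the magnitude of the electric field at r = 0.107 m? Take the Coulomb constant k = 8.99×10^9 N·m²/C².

Take a concentric spherical Gaussian surface of radius r = 0.107 m (r > R, all charge enclosed).
Q_enc = 4π ∫₀^R ρ₀(r'/R)^2 r'² dr' = 4πρ₀R³/5 = -1.188e-7 C.
Since E is radial and uniform over the Gaussian sphere, Φ = E·4πr² = Q_enc/ε₀.
E = k|Q_enc|/r² = (8.99×10^9)(1.188×10^-7)/(0.107)² = 9.33×10^4 N/C.

E ≈ 9.33e4 N/C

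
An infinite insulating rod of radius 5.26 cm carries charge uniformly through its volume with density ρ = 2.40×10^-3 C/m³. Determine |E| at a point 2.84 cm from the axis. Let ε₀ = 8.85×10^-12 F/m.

Take a coaxial cylindrical Gaussian surface of radius r = 2.84 cm and length L (r < R).
Enclosed charge per unit length: λ_enc = ρ·πr² = (2.40×10^-3)π(0.0284)² = 6.081×10^-6 C/m.
Since E is radial and uniform over the curved surface, Φ = E·2πrL = Q_enc/ε₀ = λ_enc L/ε₀.
E = |λ_enc|/(2πε₀r) = (6.081e-6)/(2π·8.85×10^-12·0.0284) = 3.85×10^6 N/C.

E = 3.85×10^6 V/m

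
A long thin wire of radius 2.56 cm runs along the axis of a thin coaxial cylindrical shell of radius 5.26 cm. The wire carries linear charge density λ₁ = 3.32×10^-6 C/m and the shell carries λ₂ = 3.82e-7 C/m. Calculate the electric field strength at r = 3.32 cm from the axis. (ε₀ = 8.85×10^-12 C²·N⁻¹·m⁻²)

Take a coaxial cylindrical Gaussian surface of radius r = 3.32 cm and length L (between the conductors, 2.56 cm < r < 5.26 cm).
The shell at 5.26 cm lies outside the Gaussian surface, so λ_enc = λ₁ = 3.32×10^-6 C/m.
Gauss's law: E·2πrL = λ_enc L/ε₀.
E = |λ_enc|/(2πε₀r) = (3.32×10^-6)/(2π·8.85×10^-12·0.0332) = 1.80e6 N/C.

1.80×10^6 V/m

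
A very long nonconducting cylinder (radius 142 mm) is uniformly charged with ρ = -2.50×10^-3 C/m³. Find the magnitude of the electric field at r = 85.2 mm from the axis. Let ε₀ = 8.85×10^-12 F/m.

Coaxial Gaussian cylinder, radius r = 85.2 mm, length L (r < R).
Charge inside radius r per length L is ρ·πr²·L, so λ_enc = ρπr² = -5.701×10^-5 C/m.
Gauss's law: E·2πrL = λ_enc L/ε₀.
E = |λ_enc|/(2πε₀r) = (5.701×10^-5)/(2π·8.85×10^-12·0.0852) = 1.20e7 N/C.

E = 1.20×10^7 N/C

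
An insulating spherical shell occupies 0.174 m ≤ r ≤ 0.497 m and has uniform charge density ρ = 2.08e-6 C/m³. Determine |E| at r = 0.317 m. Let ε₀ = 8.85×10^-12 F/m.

E = 2.07×10^4 V/m

Symmetry ⇒ E = E(r) r̂. Gaussian sphere of radius r = 0.317 m (within the shell material, 0.174 m < r < 0.497 m).
Only the shell between 0.174 m and r is enclosed: Q_enc = ρ·(4π/3)(r³ − a³) = (2.08e-6)·(4π/3)·((0.317)³ − (0.174)³) = 2.316×10^-7 C.
Applying ∮E·dA = Q_enc/ε₀ with Φ = E(4πr²):
E = |Q_enc|/(4πε₀r²) = (2.316×10^-7)/(4π·8.85×10^-12·(0.317)²) = 2.07×10^4 N/C.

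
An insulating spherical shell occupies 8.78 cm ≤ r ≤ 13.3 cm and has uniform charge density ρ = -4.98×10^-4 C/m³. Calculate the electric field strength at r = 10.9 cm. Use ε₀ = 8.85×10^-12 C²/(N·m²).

9.76×10^5 V/m

Use a concentric Gaussian sphere at r = 10.9 cm (within the shell material, 8.78 cm < r < 13.3 cm).
Only the shell between 8.78 cm and r is enclosed: Q_enc = ρ·(4π/3)(r³ − a³) = (-4.98×10^-4)·(4π/3)·((0.109)³ − (0.0878)³) = -1.29×10^-6 C.
Applying ∮E·dA = Q_enc/ε₀ with Φ = E(4πr²):
E = |Q_enc|/(4πε₀r²) = (1.29×10^-6)/(4π·8.85×10^-12·(0.109)²) = 9.76×10^5 N/C.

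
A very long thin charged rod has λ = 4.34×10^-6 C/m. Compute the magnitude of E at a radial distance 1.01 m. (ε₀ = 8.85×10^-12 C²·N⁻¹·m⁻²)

E ≈ 7.73×10^4 N/C

Take a coaxial cylindrical Gaussian surface of radius r = 1.01 m and length L.
Q_enc = λL, so λ_enc = 4.34e-6 C/m.
Applying ∮E·dA = Q_enc/ε₀ with the end caps contributing no flux:
E = |λ_enc|/(2πε₀r) = (4.34e-6)/(2π·8.85×10^-12·1.01) = 7.73×10^4 N/C.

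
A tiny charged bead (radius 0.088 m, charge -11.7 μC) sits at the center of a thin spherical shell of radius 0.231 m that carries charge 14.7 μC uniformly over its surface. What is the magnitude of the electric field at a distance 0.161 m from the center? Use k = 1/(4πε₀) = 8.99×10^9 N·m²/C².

|E| = 4.06e6 V/m

By spherical symmetry E is radial; choose a Gaussian sphere of radius r = 0.161 m (between the bodies, 0.088 m < r < 0.231 m).
The shell at 0.231 m lies outside the Gaussian surface, so Q_enc = -11.7 μC = -1.17×10^-5 C.
Since E is radial and uniform over the Gaussian sphere, Φ = E·4πr² = Q_enc/ε₀.
E = k|Q_enc|/r² = (8.99×10^9)(1.17×10^-5)/(0.161)² = 4.06×10^6 N/C.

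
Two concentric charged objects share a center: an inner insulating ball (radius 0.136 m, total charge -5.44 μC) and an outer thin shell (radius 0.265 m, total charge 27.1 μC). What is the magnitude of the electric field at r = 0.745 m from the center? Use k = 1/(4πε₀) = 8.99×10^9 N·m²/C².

E = 3.51×10^5 N/C

Symmetry ⇒ E = E(r) r̂. Gaussian sphere of radius r = 0.745 m (r > 0.265 m, enclosing both).
Q_enc = (-5.44 μC) + (27.1 μC) = 2.166e-5 C.
Gauss's law: E·4πr² = Q_enc/ε₀.
E = k|Q_enc|/r² = (8.99×10^9)(2.166e-5)/(0.745)² = 3.51e5 N/C.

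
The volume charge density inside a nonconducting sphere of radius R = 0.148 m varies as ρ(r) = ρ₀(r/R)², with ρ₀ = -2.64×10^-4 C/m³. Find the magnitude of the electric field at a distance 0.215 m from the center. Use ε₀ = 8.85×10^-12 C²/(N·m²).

4.18×10^5 N/C

Symmetry ⇒ E = E(r) r̂. Gaussian sphere of radius r = 0.215 m (r > R, all charge enclosed).
Q_enc = 4π ∫₀^R ρ₀(r'/R)^2 r'² dr' = 4πρ₀R³/5 = -2.151e-6 C.
By Gauss's law, ∮E·dA = E·4πr² = Q_enc/ε₀.
E = |Q_enc|/(4πε₀r²) = (2.151×10^-6)/(4π·8.85×10^-12·(0.215)²) = 4.18×10^5 N/C.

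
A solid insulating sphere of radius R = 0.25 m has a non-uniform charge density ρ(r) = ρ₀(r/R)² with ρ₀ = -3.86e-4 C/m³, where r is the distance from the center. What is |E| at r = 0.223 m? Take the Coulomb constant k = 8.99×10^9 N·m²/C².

Symmetry ⇒ E = E(r) r̂. Gaussian sphere of radius r = 0.223 m (r < R).
Integrate the density: Q_enc = 4π ∫₀^r ρ₀(r'/R)^2 r'² dr' = 4πρ₀ r^5/(5·R²) = -8.56e-6 C.
By Gauss's law, ∮E·dA = E·4πr² = Q_enc/ε₀.
E = k|Q_enc|/r² = (8.99×10^9)(8.56e-6)/(0.223)² = 1.55×10^6 N/C.

|E| = 1.55×10^6 N/C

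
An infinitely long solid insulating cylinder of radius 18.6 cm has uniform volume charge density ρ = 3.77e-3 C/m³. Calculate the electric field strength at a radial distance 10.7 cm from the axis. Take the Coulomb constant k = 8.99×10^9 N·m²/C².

Take a coaxial cylindrical Gaussian surface of radius r = 10.7 cm and length L (r < R).
Charge inside radius r per length L is ρ·πr²·L, so λ_enc = ρπr² = 1.356e-4 C/m.
Applying ∮E·dA = Q_enc/ε₀ with the end caps contributing no flux:
E = 2k|λ_enc|/r = 2(8.99×10^9)(1.356×10^-4)/(0.107) = 2.28×10^7 N/C.

E ≈ 2.28×10^7 N/C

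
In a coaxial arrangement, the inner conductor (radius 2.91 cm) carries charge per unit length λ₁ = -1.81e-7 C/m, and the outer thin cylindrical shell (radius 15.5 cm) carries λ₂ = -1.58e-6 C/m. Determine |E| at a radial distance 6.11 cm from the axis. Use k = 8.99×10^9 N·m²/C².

Coaxial Gaussian cylinder, radius r = 6.11 cm, length L (between the conductors, 2.91 cm < r < 15.5 cm).
Only the inner wire is enclosed; the outer shell contributes nothing inside itself. λ_enc = λ₁ = -1.81×10^-7 C/m.
Gauss's law: E·2πrL = λ_enc L/ε₀.
E = 2k|λ_enc|/r = 2(8.99×10^9)(1.81×10^-7)/(0.0611) = 5.33×10^4 N/C.

|E| ≈ 5.33×10^4 N/C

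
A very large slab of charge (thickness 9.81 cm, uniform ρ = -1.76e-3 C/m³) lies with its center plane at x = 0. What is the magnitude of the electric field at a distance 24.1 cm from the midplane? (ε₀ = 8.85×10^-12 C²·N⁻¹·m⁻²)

The point |x| = 24.1 cm lies outside the slab (half-thickness 0.04905 m). A symmetric pillbox spanning the full slab encloses Q_enc = ρ·d·A.
Flux = 2EA ⇒ E = |ρ|d/(2ε₀), independent of distance outside.
E = (1.76e-3)(0.0981)/(2·8.85×10^-12) = 9.75×10^6 N/C.

9.75×10^6 N/C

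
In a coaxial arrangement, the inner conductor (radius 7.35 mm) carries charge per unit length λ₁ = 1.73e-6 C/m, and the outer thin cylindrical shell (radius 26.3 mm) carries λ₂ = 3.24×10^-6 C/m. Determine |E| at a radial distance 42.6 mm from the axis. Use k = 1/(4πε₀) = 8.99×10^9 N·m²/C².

Take a coaxial cylindrical Gaussian surface of radius r = 42.6 mm and length L (r > 26.3 mm, enclosing both).
λ_enc = λ₁ + λ₂ = (1.73e-6) + (3.24×10^-6) = 4.97e-6 C/m.
Gauss's law: E·2πrL = λ_enc L/ε₀.
E = 2k|λ_enc|/r = 2(8.99×10^9)(4.97×10^-6)/(0.0426) = 2.10e6 N/C.

|E| = 2.10×10^6 N/C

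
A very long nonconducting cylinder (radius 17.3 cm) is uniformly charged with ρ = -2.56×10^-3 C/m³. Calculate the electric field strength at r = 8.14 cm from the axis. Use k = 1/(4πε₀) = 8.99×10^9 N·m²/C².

|E| = 1.18×10^7 N/C

Choose a coaxial cylinder of radius r = 8.14 cm (arbitrary length L) as the Gaussian surface (r < R).
Enclosed charge per unit length: λ_enc = ρ·πr² = (-2.56×10^-3)π(0.0814)² = -5.329×10^-5 C/m.
By Gauss's law (flux through the curved wall only), E·2πrL = λ_enc L/ε₀.
E = 2k|λ_enc|/r = 2(8.99×10^9)(5.329e-5)/(0.0814) = 1.18e7 N/C.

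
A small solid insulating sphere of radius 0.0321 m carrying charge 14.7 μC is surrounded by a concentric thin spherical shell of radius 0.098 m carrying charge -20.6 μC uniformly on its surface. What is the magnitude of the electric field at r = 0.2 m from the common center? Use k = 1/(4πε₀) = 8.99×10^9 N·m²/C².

|E| = 1.33e6 N/C

By spherical symmetry E is radial; choose a Gaussian sphere of radius r = 0.2 m (r > 0.098 m, enclosing both).
Q_enc = (14.7 μC) + (-20.6 μC) = -5.90×10^-6 C.
By Gauss's law, ∮E·dA = E·4πr² = Q_enc/ε₀.
E = k|Q_enc|/r² = (8.99×10^9)(5.90×10^-6)/(0.2)² = 1.33×10^6 N/C.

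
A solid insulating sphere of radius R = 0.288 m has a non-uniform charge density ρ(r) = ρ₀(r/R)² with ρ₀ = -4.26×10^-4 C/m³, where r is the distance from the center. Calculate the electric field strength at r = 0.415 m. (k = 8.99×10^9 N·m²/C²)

|E| = 1.34e6 V/m

Use a concentric Gaussian sphere at r = 0.415 m (r > R, all charge enclosed).
Q_enc = 4π ∫₀^R ρ₀(r'/R)^2 r'² dr' = 4πρ₀R³/5 = -2.558e-5 C.
Gauss's law: E·4πr² = Q_enc/ε₀.
E = k|Q_enc|/r² = (8.99×10^9)(2.558×10^-5)/(0.415)² = 1.34×10^6 N/C.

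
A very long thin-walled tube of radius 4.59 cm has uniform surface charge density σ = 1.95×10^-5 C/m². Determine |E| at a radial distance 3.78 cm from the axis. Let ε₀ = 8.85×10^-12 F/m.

Choose a coaxial cylinder of radius r = 3.78 cm (arbitrary length L) as the Gaussian surface (r < 4.59 cm, inside the shell).
All the surface charge lies outside this cylinder: Q_enc = 0, hence E = 0.

E = 0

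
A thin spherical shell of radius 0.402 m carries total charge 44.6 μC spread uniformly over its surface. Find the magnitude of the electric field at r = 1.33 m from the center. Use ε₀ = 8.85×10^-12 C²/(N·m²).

|E| ≈ 2.27×10^5 V/m

Symmetry ⇒ E = E(r) r̂. Gaussian sphere of radius r = 1.33 m (r > 0.402 m).
The entire shell is enclosed: Q_enc = 4.46×10^-5 C.
Gauss's law: E·4πr² = Q_enc/ε₀.
E = |Q_enc|/(4πε₀r²) = (4.46×10^-5)/(4π·8.85×10^-12·(1.33)²) = 2.27×10^5 N/C.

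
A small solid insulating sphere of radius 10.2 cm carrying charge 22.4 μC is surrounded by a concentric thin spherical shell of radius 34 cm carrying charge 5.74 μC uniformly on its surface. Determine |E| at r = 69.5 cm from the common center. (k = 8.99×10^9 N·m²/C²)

5.24×10^5 N/C

Use a concentric Gaussian sphere at r = 69.5 cm (r > 34 cm, enclosing both).
Q_enc = (22.4 μC) + (5.74 μC) = 2.814e-5 C.
Applying ∮E·dA = Q_enc/ε₀ with Φ = E(4πr²):
E = k|Q_enc|/r² = (8.99×10^9)(2.814×10^-5)/(0.695)² = 5.24×10^5 N/C.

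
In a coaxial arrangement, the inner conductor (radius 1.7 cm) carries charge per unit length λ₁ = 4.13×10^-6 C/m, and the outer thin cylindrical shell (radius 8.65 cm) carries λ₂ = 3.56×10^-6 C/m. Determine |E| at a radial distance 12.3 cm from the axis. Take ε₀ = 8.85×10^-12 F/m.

|E| = 1.12×10^6 N/C

Choose a coaxial cylinder of radius r = 12.3 cm (arbitrary length L) as the Gaussian surface (r > 8.65 cm, enclosing both).
λ_enc = λ₁ + λ₂ = (4.13e-6) + (3.56e-6) = 7.69×10^-6 C/m.
Gauss's law: E·2πrL = λ_enc L/ε₀.
E = |λ_enc|/(2πε₀r) = (7.69×10^-6)/(2π·8.85×10^-12·0.123) = 1.12×10^6 N/C.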